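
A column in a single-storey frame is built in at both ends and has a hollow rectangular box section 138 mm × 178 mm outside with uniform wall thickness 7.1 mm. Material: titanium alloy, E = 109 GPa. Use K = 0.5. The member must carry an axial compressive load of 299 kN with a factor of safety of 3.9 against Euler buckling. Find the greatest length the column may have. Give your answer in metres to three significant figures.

Inner dimensions: h_i = 178 − 2×7.1 = 163.8 mm, b_i = 138 − 2×7.1 = 123.8 mm
Weak-axis I_min = (h_o·b_o³ − h_i·b_i³)/12 with b_o = 138, b_i = 123.8 mm (shorter outer/inner sides).
I_min = (178×138³ − 163.8×123.8³)/12 = 1.308×10^7 mm⁴
I = 1.308×10^-5 m⁴
Required critical load P_cr = n·P = 3.9 × 299 = 1166 kN = 1.166×10^6 N
From P_cr = π²EI/(K·L)²:  L = (1/K)·√(π²EI/P_cr) = (1/0.5)·√(π²×1.09×10^11×1.308×10^-5/1.166×10^6)
L = 6.95 m

L_max ≈ 6.95 m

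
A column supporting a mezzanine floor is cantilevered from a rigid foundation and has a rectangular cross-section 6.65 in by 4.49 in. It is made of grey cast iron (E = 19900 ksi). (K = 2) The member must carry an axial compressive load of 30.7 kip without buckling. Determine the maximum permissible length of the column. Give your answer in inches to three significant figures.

Buckling occurs about the weak axis: I_min = h·b³/12 with b = 4.49 in (the shorter side).
I_min = 6.65×4.49³/12 = 50.16 in⁴
At the buckling limit P_cr = P = 3.070×10^4 lb
From P_cr = π²EI/(K·L)²:  L = (1/K)·√(π²EI/P_cr) = (1/2)·√(π²×1.99×10^7×50.16/3.070×10^4)
L = 283 in

L_max ≈ 283 in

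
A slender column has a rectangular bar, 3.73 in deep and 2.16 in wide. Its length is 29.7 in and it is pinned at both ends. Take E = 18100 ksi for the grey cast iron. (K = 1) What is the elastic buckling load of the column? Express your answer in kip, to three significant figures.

Buckling occurs about the weak axis: I_min = h·b³/12 with b = 2.16 in (the shorter side).
I_min = 3.73×2.16³/12 = 3.132 in⁴
Effective length L_e = K·L = 1 × 29.7 = 29.70 in
P_cr = π²EI / L_e² = π² × 18100×10³ × 3.132 / 29.70² = 6.344×10^5 lb

P_cr ≈ 634 kip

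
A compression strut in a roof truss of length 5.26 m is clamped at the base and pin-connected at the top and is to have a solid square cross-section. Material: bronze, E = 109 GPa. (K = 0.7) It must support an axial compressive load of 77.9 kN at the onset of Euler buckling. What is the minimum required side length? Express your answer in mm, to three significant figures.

L_e = K·L = 0.7 × 5.26 = 3.682 m
Required I = P_cr·L_e²/(π²E) = 7.790×10^4 × 3.682² / (π² × 1.09×10^11) = 9.817×10^-7 m⁴
I_req = 9.817×10^5 mm⁴
Solid square: I = a⁴/12  ⇒  a = (12I)^(1/4) = (12×9.817×10^5)^(1/4) = 58.6 mm

a ≈ 58.6 mm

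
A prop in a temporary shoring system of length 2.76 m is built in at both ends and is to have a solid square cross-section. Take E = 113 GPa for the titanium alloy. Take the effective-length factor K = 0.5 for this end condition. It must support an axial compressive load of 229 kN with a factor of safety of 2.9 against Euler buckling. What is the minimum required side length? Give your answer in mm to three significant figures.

a ≈ 60.7 mm

Required P_cr = n·P = 2.9 × 229 = 664.1 kN
L_e = K·L = 0.5 × 2.76 = 1.380 m
Required I = P_cr·L_e²/(π²E) = 6.641×10^5 × 1.380² / (π² × 1.13×10^11) = 1.134×10^-6 m⁴
I_req = 1.134×10^6 mm⁴
Solid square: I = a⁴/12  ⇒  a = (12I)^(1/4) = (12×1.134×10^6)^(1/4) = 60.7 mm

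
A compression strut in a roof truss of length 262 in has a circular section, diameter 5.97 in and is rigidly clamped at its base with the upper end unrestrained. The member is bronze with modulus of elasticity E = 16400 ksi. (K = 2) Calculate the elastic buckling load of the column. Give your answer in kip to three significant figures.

P_cr ≈ 36.8 kip

I = πd⁴/64 = π×5.97⁴/64 = 62.35 in⁴
Effective length L_e = K·L = 2 × 262 = 524.0 in
P_cr = π²EI / L_e² = π² × 16400×10³ × 62.35 / 524.0² = 3.676×10^4 lb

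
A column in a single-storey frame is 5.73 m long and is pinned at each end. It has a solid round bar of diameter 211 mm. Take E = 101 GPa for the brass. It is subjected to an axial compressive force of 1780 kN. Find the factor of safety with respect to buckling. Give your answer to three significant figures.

I = πd⁴/64 = π×211⁴/64 = 9.730×10^7 mm⁴
I = 9.730×10^7 mm⁴ = 9.730×10^-5 m⁴
Effective length L_e = K·L = 1 × 5.73 = 5.730 m
P_cr = π²EI / L_e² = π² × 101×10⁹ × 9.730×10^-5 / 5.730² = 2.954×10^6 N
Factor of safety n = P_cr / P = 2954.0 / 1780 = 1.66

n ≈ 1.66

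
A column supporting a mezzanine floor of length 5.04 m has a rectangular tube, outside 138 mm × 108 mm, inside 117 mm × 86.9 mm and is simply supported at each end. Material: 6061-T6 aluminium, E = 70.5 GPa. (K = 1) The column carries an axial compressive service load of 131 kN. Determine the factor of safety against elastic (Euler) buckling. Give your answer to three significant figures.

n ≈ 1.69

Weak-axis I_min = (h_o·b_o³ − h_i·b_i³)/12 with b_o = 108, b_i = 86.90 mm (shorter outer/inner sides).
I_min = (138×108³ − 117.0×86.90³)/12 = 8.088×10^6 mm⁴
I = 8.088×10^6 mm⁴ = 8.088×10^-6 m⁴
Effective length L_e = K·L = 1 × 5.04 = 5.040 m
P_cr = π²EI / L_e² = π² × 70.5×10⁹ × 8.088×10^-6 / 5.040² = 2.216×10^5 N
Factor of safety n = P_cr / P = 221.56 / 131 = 1.69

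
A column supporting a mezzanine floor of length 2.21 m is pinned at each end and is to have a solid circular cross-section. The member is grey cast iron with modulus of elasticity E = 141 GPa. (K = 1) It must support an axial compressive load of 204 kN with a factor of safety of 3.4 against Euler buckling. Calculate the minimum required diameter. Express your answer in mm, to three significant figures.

Required P_cr = n·P = 3.4 × 204 = 693.6 kN
L_e = K·L = 1 × 2.21 = 2.210 m
Required I = P_cr·L_e²/(π²E) = 6.936×10^5 × 2.210² / (π² × 1.41×10^11) = 2.434×10^-6 m⁴
I_req = 2.434×10^6 mm⁴
Solid circle: I = πd⁴/64  ⇒  d = (64I/π)^(1/4) = (64×2.434×10^6/π)^(1/4) = 83.9 mm

d ≈ 83.9 mm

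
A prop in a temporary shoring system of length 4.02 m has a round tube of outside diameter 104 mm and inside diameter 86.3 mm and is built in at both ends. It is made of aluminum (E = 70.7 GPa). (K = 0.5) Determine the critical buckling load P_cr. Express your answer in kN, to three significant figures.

d_o = 104 mm, d_i = 86.3 mm
I = π(d_o⁴ − d_i⁴)/64 = π(104⁴ − 86.30⁴)/64 = 3.020×10^6 mm⁴
I = 3.020×10^6 mm⁴ = 3.020×10^-6 m⁴
Effective length L_e = K·L = 0.5 × 4.02 = 2.010 m
P_cr = π²EI / L_e² = π² × 70.7×10⁹ × 3.020×10^-6 / 2.010² = 5.216×10^5 N

P_cr ≈ 522 kN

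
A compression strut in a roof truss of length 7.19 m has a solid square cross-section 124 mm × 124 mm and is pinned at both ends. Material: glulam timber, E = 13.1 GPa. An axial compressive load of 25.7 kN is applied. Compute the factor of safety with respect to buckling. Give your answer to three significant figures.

I = a⁴/12 = 124⁴/12 = 1.970×10^7 mm⁴
I = 1.970×10^7 mm⁴ = 1.970×10^-5 m⁴
Effective length L_e = K·L = 1 × 7.19 = 7.190 m
P_cr = π²EI / L_e² = π² × 13.1×10⁹ × 1.970×10^-5 / 7.190² = 4.927×10^4 N
Factor of safety n = P_cr / P = 49.274 / 25.7 = 1.92

n ≈ 1.92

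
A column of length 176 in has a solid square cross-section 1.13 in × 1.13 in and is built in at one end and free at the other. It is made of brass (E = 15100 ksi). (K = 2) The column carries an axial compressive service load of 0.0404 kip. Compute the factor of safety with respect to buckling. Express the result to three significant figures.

I = a⁴/12 = 1.13⁴/12 = 0.1359 in⁴
Effective length L_e = K·L = 2 × 176 = 352.0 in
P_cr = π²EI / L_e² = π² × 15100×10³ × 0.1359 / 352.0² = 163.4 lb
Factor of safety n = P_cr / P = 0.16343 / 0.0404 = 4.05

n ≈ 4.05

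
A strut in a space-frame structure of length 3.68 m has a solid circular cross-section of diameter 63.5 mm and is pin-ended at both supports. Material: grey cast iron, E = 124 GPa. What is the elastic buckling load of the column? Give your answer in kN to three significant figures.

P_cr ≈ 72.1 kN

I = πd⁴/64 = π×63.5⁴/64 = 7.981×10^5 mm⁴
I = 7.981×10^5 mm⁴ = 7.981×10^-7 m⁴
Effective length L_e = K·L = 1 × 3.68 = 3.680 m
P_cr = π²EI / L_e² = π² × 124×10⁹ × 7.981×10^-7 / 3.680² = 7.213×10^4 N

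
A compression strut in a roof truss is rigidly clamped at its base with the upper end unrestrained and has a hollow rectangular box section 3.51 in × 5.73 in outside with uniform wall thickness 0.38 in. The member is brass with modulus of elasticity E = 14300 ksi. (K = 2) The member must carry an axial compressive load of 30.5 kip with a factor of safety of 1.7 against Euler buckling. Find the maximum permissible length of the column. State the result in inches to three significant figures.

Inner dimensions: h_i = 5.73 − 2×0.38 = 4.970 in, b_i = 3.51 − 2×0.38 = 2.750 in
Weak-axis I_min = (h_o·b_o³ − h_i·b_i³)/12 with b_o = 3.51, b_i = 2.750 in (shorter outer/inner sides).
I_min = (5.73×3.51³ − 4.970×2.750³)/12 = 12.04 in⁴
Required critical load P_cr = n·P = 1.7 × 30.5 = 51.85 kip = 5.185×10^4 lb
From P_cr = π²EI/(K·L)²:  L = (1/K)·√(π²EI/P_cr) = (1/2)·√(π²×1.43×10^7×12.04/5.185×10^4)
L = 90.5 in

L_max ≈ 90.5 in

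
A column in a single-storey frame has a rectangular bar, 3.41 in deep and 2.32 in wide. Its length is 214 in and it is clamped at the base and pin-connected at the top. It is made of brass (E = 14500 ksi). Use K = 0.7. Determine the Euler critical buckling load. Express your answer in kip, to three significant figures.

P_cr ≈ 22.6 kip

Buckling occurs about the weak axis: I_min = h·b³/12 with b = 2.32 in (the shorter side).
I_min = 3.41×2.32³/12 = 3.548 in⁴
Effective length L_e = K·L = 0.7 × 214 = 149.8 in
P_cr = π²EI / L_e² = π² × 14500×10³ × 3.548 / 149.8² = 2.263×10^4 lb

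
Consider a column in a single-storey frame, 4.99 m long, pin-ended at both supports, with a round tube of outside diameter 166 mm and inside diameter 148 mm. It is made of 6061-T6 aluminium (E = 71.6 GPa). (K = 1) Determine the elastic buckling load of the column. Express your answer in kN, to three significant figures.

d_o = 166 mm, d_i = 148 mm
I = π(d_o⁴ − d_i⁴)/64 = π(166⁴ − 148.0⁴)/64 = 1.372×10^7 mm⁴
I = 1.372×10^7 mm⁴ = 1.372×10^-5 m⁴
Effective length L_e = K·L = 1 × 4.99 = 4.990 m
P_cr = π²EI / L_e² = π² × 71.6×10⁹ × 1.372×10^-5 / 4.990² = 3.894×10^5 N

P_cr ≈ 389 kN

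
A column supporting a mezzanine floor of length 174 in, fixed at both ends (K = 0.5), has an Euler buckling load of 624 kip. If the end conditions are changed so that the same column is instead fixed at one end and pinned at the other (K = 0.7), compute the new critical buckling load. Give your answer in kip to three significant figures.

P_cr ≈ 318 kip

P_cr ∝ 1/K², so P_cr,new = P_cr,old × (K_old/K_new)² = 624 × (0.5/0.7)²
= 624 × 0.5102 = 318 kip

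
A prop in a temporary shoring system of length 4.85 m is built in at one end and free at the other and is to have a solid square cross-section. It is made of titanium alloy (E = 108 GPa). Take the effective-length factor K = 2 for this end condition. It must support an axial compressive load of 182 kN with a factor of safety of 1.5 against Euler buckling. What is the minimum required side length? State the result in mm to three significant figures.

a ≈ 130 mm

Required P_cr = n·P = 1.5 × 182 = 273.0 kN
L_e = K·L = 2 × 4.85 = 9.700 m
Required I = P_cr·L_e²/(π²E) = 2.730×10^5 × 9.700² / (π² × 1.08×10^11) = 2.410×10^-5 m⁴
I_req = 2.410×10^7 mm⁴
Solid square: I = a⁴/12  ⇒  a = (12I)^(1/4) = (12×2.410×10^7)^(1/4) = 130 mm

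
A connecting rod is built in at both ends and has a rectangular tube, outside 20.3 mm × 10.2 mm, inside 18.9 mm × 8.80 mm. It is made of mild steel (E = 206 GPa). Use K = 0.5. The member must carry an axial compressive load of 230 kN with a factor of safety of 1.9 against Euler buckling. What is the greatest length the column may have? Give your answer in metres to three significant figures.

Weak-axis I_min = (h_o·b_o³ − h_i·b_i³)/12 with b_o = 10.2, b_i = 8.800 mm (shorter outer/inner sides).
I_min = (20.3×10.2³ − 18.90×8.800³)/12 = 721.9 mm⁴
I = 7.219×10^-10 m⁴
Required critical load P_cr = n·P = 1.9 × 230 = 437.0 kN = 4.370×10^5 N
From P_cr = π²EI/(K·L)²:  L = (1/K)·√(π²EI/P_cr) = (1/0.5)·√(π²×2.06×10^11×7.219×10^-10/4.370×10^5)
L = 0.116 m

L_max ≈ 0.116 m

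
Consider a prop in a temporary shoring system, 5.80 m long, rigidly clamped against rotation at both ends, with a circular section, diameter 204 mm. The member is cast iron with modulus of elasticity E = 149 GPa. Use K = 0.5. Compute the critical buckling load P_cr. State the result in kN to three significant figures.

I = πd⁴/64 = π×204⁴/64 = 8.501×10^7 mm⁴
I = 8.501×10^7 mm⁴ = 8.501×10^-5 m⁴
Effective length L_e = K·L = 0.5 × 5.80 = 2.900 m
P_cr = π²EI / L_e² = π² × 149×10⁹ × 8.501×10^-5 / 2.900² = 1.487×10^7 N

P_cr ≈ 14900 kN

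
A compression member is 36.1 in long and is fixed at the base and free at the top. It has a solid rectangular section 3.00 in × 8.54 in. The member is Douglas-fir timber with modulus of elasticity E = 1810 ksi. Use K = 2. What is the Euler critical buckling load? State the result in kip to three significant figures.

P_cr ≈ 65.8 kip

Buckling occurs about the weak axis: I_min = h·b³/12 with b = 3.00 in (the shorter side).
I_min = 8.54×3.00³/12 = 19.22 in⁴
Effective length L_e = K·L = 2 × 36.1 = 72.20 in
P_cr = π²EI / L_e² = π² × 1810×10³ × 19.22 / 72.20² = 6.585×10^4 lb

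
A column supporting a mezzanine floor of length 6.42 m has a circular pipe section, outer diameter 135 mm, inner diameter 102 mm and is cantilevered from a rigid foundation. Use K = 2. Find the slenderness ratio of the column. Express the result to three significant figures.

λ ≈ 304

d_o = 135 mm, d_i = 102 mm
I = π(d_o⁴ − d_i⁴)/64 = π(135⁴ − 102.0⁴)/64 = 1.099×10^7 mm⁴
A = 6.143×10^3 mm²;  r_min = √(I/A) = √(1.099×10^7/6.143×10^3) = 42.30 mm
L_e = K·L = 2 × 6.42 m = 12.84 m = 12840 mm
λ = L_e / r_min = 12840 / 42.30 = 304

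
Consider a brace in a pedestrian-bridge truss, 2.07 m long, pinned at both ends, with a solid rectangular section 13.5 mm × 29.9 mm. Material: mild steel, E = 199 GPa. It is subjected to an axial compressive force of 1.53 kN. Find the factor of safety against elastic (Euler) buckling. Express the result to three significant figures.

n ≈ 1.84

Buckling occurs about the weak axis: I_min = h·b³/12 with b = 13.5 mm (the shorter side).
I_min = 29.9×13.5³/12 = 6.130×10^3 mm⁴
I = 6.130×10^3 mm⁴ = 6.130×10^-9 m⁴
Effective length L_e = K·L = 1 × 2.07 = 2.070 m
P_cr = π²EI / L_e² = π² × 199×10⁹ × 6.130×10^-9 / 2.070² = 2.810×10^3 N
Factor of safety n = P_cr / P = 2.8100 / 1.53 = 1.84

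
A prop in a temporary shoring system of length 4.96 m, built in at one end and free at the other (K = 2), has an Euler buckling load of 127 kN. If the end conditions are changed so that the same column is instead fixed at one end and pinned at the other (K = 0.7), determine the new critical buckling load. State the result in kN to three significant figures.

P_cr ≈ 1040 kN

P_cr ∝ 1/K², so P_cr,new = P_cr,old × (K_old/K_new)² = 127 × (2/0.7)²
= 127 × 8.163 = 1040 kN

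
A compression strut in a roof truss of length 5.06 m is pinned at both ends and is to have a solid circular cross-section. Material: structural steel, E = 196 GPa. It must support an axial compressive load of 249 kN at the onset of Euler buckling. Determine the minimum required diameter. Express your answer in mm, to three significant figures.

d ≈ 90.5 mm

L_e = K·L = 1 × 5.06 = 5.060 m
Required I = P_cr·L_e²/(π²E) = 2.490×10^5 × 5.060² / (π² × 1.96×10^11) = 3.296×10^-6 m⁴
I_req = 3.296×10^6 mm⁴
Solid circle: I = πd⁴/64  ⇒  d = (64I/π)^(1/4) = (64×3.296×10^6/π)^(1/4) = 90.5 mm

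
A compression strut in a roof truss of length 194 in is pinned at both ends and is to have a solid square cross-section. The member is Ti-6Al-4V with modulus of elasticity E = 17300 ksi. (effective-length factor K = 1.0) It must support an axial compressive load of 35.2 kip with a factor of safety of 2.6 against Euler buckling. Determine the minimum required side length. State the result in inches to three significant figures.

a ≈ 3.94 in

Required P_cr = n·P = 2.6 × 35.2 = 91.52 kip
L_e = K·L = 1 × 194 = 194.0 in
Required I = P_cr·L_e²/(π²E) = 9.152×10^4 × 194.0² / (π² × 1.73×10^7) = 20.17 in⁴
Solid square: I = a⁴/12  ⇒  a = (12I)^(1/4) = (12×20.17)^(1/4) = 3.94 in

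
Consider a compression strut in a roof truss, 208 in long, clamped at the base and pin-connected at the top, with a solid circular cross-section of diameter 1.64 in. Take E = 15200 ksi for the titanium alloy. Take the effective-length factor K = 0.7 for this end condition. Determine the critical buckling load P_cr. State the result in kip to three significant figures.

P_cr ≈ 2.51 kip

I = πd⁴/64 = π×1.64⁴/64 = 0.3551 in⁴
Effective length L_e = K·L = 0.7 × 208 = 145.6 in
P_cr = π²EI / L_e² = π² × 15200×10³ × 0.3551 / 145.6² = 2.513×10^3 lb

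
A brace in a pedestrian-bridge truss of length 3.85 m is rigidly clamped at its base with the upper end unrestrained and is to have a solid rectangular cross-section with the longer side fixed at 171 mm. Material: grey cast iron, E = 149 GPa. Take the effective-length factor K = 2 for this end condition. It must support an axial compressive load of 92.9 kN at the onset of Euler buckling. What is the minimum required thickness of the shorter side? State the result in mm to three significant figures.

L_e = K·L = 2 × 3.85 = 7.700 m
Required I = P_cr·L_e²/(π²E) = 9.290×10^4 × 7.700² / (π² × 1.49×10^11) = 3.746×10^-6 m⁴
I_req = 3.746×10^6 mm⁴
Rectangle, weak axis: I_min = h·b³/12 with h = 171 mm fixed  ⇒  b = (12I/h)^(1/3) = 64.1 mm

b ≈ 64.1 mm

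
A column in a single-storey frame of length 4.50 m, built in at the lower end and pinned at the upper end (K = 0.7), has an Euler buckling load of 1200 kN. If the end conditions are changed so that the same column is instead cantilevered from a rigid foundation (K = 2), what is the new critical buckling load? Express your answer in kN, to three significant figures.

P_cr ≈ 147 kN

P_cr ∝ 1/K², so P_cr,new = P_cr,old × (K_old/K_new)² = 1200 × (0.7/2)²
= 1200 × 0.1225 = 147 kN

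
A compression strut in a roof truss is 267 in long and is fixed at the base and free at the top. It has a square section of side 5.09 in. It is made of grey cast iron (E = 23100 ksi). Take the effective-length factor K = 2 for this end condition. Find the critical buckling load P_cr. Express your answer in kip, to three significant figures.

I = a⁴/12 = 5.09⁴/12 = 55.94 in⁴
Effective length L_e = K·L = 2 × 267 = 534.0 in
P_cr = π²EI / L_e² = π² × 23100×10³ × 55.94 / 534.0² = 4.472×10^4 lb

P_cr ≈ 44.7 kip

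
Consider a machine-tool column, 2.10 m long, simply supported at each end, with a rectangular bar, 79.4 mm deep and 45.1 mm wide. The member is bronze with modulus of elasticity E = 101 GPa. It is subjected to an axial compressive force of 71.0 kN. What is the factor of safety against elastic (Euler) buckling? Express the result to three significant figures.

n ≈ 1.93

Buckling occurs about the weak axis: I_min = h·b³/12 with b = 45.1 mm (the shorter side).
I_min = 79.4×45.1³/12 = 6.070×10^5 mm⁴
I = 6.070×10^5 mm⁴ = 6.070×10^-7 m⁴
Effective length L_e = K·L = 1 × 2.10 = 2.100 m
P_cr = π²EI / L_e² = π² × 101×10⁹ × 6.070×10^-7 / 2.100² = 1.372×10^5 N
Factor of safety n = P_cr / P = 137.20 / 71.0 = 1.93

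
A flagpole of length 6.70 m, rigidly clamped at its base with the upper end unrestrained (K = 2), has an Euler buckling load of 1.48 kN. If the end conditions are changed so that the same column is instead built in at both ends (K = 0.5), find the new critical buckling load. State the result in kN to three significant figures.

P_cr ∝ 1/K², so P_cr,new = P_cr,old × (K_old/K_new)² = 1.48 × (2/0.5)²
= 1.48 × 16.00 = 23.7 kN

P_cr ≈ 23.7 kN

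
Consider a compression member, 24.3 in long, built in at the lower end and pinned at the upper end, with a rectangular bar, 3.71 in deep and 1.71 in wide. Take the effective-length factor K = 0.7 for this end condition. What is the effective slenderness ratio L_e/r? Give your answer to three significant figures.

λ ≈ 34.5

For a rectangle r_min = b/√12 = 1.71/√12 = 0.4936 in
L_e = K·L = 0.7 × 24.3 = 17.01 in
λ = L_e / r_min = 17.010 / 0.4936 = 34.5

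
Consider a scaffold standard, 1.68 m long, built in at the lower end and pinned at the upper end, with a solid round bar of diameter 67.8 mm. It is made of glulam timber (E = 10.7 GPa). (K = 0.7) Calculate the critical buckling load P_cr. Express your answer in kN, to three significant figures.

P_cr ≈ 79.2 kN

I = πd⁴/64 = π×67.8⁴/64 = 1.037×10^6 mm⁴
I = 1.037×10^6 mm⁴ = 1.037×10^-6 m⁴
Effective length L_e = K·L = 0.7 × 1.68 = 1.176 m
P_cr = π²EI / L_e² = π² × 10.7×10⁹ × 1.037×10^-6 / 1.176² = 7.921×10^4 N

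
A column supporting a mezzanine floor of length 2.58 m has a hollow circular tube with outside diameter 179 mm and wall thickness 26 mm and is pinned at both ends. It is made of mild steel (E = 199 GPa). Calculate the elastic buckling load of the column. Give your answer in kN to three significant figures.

Inner diameter d_i = 179 − 2×26 = 127.0 mm
I = π(d_o⁴ − d_i⁴)/64 = π(179⁴ − 127.0⁴)/64 = 3.762×10^7 mm⁴
I = 3.762×10^7 mm⁴ = 3.762×10^-5 m⁴
Effective length L_e = K·L = 1 × 2.58 = 2.580 m
P_cr = π²EI / L_e² = π² × 199×10⁹ × 3.762×10^-5 / 2.580² = 1.110×10^7 N

P_cr ≈ 11100 kN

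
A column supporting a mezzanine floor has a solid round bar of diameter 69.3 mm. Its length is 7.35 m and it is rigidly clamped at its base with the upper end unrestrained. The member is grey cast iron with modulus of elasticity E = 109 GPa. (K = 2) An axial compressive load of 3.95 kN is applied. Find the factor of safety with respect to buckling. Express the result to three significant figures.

n ≈ 1.43

I = πd⁴/64 = π×69.3⁴/64 = 1.132×10^6 mm⁴
I = 1.132×10^6 mm⁴ = 1.132×10^-6 m⁴
Effective length L_e = K·L = 2 × 7.35 = 14.70 m
P_cr = π²EI / L_e² = π² × 109×10⁹ × 1.132×10^-6 / 14.70² = 5.636×10^3 N
Factor of safety n = P_cr / P = 5.6363 / 3.95 = 1.43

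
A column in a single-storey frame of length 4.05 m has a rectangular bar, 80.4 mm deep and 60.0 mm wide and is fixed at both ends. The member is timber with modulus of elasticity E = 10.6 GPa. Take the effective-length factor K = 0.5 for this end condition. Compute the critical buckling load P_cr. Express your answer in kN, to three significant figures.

P_cr ≈ 36.9 kN

Buckling occurs about the weak axis: I_min = h·b³/12 with b = 60.0 mm (the shorter side).
I_min = 80.4×60.0³/12 = 1.447×10^6 mm⁴
I = 1.447×10^6 mm⁴ = 1.447×10^-6 m⁴
Effective length L_e = K·L = 0.5 × 4.05 = 2.025 m
P_cr = π²EI / L_e² = π² × 10.6×10⁹ × 1.447×10^-6 / 2.025² = 3.692×10^4 N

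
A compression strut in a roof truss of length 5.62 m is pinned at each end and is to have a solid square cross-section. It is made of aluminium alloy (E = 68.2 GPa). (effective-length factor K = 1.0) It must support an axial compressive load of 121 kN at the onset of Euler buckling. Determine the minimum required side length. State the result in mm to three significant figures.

L_e = K·L = 1 × 5.62 = 5.620 m
Required I = P_cr·L_e²/(π²E) = 1.210×10^5 × 5.620² / (π² × 6.82×10^10) = 5.678×10^-6 m⁴
I_req = 5.678×10^6 mm⁴
Solid square: I = a⁴/12  ⇒  a = (12I)^(1/4) = (12×5.678×10^6)^(1/4) = 90.9 mm

a ≈ 90.9 mm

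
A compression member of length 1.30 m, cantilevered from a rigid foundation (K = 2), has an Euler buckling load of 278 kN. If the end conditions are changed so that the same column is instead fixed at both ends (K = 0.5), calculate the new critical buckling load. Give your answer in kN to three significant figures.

P_cr ≈ 4450 kN

P_cr ∝ 1/K², so P_cr,new = P_cr,old × (K_old/K_new)² = 278 × (2/0.5)²
= 278 × 16.00 = 4450 kN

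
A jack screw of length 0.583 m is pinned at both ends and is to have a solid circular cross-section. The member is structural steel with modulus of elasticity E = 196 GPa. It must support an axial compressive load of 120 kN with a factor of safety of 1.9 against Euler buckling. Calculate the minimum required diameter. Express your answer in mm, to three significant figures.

d ≈ 30.1 mm

Required P_cr = n·P = 1.9 × 120 = 228.0 kN
L_e = K·L = 1 × 0.583 = 0.5830 m
Required I = P_cr·L_e²/(π²E) = 2.280×10^5 × 0.5830² / (π² × 1.96×10^11) = 4.006×10^-8 m⁴
I_req = 4.006×10^4 mm⁴
Solid circle: I = πd⁴/64  ⇒  d = (64I/π)^(1/4) = (64×4.006×10^4/π)^(1/4) = 30.1 mm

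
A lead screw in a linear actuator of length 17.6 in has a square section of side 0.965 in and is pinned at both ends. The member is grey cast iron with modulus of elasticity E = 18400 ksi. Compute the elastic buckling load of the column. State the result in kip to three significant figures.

I = a⁴/12 = 0.965⁴/12 = 7.227×10^-2 in⁴
Effective length L_e = K·L = 1 × 17.6 = 17.60 in
P_cr = π²EI / L_e² = π² × 18400×10³ × 7.227×10^-2 / 17.60² = 4.237×10^4 lb

P_cr ≈ 42.4 kip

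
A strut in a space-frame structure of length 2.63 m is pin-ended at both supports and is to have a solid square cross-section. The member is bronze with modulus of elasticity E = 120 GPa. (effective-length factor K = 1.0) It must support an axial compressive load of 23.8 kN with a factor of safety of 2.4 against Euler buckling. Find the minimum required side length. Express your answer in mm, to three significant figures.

Required P_cr = n·P = 2.4 × 23.8 = 57.12 kN
L_e = K·L = 1 × 2.63 = 2.630 m
Required I = P_cr·L_e²/(π²E) = 5.712×10^4 × 2.630² / (π² × 1.20×10^11) = 3.336×10^-7 m⁴
I_req = 3.336×10^5 mm⁴
Solid square: I = a⁴/12  ⇒  a = (12I)^(1/4) = (12×3.336×10^5)^(1/4) = 44.7 mm

a ≈ 44.7 mm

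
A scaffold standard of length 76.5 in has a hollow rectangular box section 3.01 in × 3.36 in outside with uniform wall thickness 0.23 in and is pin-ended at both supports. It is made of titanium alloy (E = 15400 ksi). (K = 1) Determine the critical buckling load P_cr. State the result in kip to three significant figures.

Inner dimensions: h_i = 3.36 − 2×0.23 = 2.900 in, b_i = 3.01 − 2×0.23 = 2.550 in
Weak-axis I_min = (h_o·b_o³ − h_i·b_i³)/12 with b_o = 3.01, b_i = 2.550 in (shorter outer/inner sides).
I_min = (3.36×3.01³ − 2.900×2.550³)/12 = 3.629 in⁴
Effective length L_e = K·L = 1 × 76.5 = 76.50 in
P_cr = π²EI / L_e² = π² × 15400×10³ × 3.629 / 76.50² = 9.424×10^4 lb

P_cr ≈ 94.2 kip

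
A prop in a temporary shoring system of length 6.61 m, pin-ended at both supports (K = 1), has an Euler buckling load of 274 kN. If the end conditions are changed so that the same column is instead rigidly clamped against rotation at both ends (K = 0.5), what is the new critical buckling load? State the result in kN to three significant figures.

P_cr ∝ 1/K², so P_cr,new = P_cr,old × (K_old/K_new)² = 274 × (1/0.5)²
= 274 × 4.000 = 1100 kN

P_cr ≈ 1100 kN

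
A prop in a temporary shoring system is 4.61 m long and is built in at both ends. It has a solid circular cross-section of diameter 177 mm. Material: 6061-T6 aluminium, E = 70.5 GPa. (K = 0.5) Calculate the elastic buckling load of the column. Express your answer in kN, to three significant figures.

I = πd⁴/64 = π×177⁴/64 = 4.818×10^7 mm⁴
I = 4.818×10^7 mm⁴ = 4.818×10^-5 m⁴
Effective length L_e = K·L = 0.5 × 4.61 = 2.305 m
P_cr = π²EI / L_e² = π² × 70.5×10⁹ × 4.818×10^-5 / 2.305² = 6.310×10^6 N

P_cr ≈ 6310 kN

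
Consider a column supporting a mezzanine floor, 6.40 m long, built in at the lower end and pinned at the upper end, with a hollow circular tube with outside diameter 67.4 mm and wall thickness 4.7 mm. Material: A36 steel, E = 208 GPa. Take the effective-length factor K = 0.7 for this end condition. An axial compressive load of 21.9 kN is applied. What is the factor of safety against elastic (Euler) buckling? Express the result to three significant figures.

Inner diameter d_i = 67.4 − 2×4.7 = 58.00 mm
I = π(d_o⁴ − d_i⁴)/64 = π(67.4⁴ − 58.00⁴)/64 = 4.575×10^5 mm⁴
I = 4.575×10^5 mm⁴ = 4.575×10^-7 m⁴
Effective length L_e = K·L = 0.7 × 6.40 = 4.480 m
P_cr = π²EI / L_e² = π² × 208×10⁹ × 4.575×10^-7 / 4.480² = 4.680×10^4 N
Factor of safety n = P_cr / P = 46.795 / 21.9 = 2.14

n ≈ 2.14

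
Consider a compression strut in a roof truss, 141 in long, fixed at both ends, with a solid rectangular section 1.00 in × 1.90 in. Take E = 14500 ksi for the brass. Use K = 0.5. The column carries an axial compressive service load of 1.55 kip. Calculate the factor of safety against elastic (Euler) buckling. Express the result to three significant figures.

n ≈ 2.94

Buckling occurs about the weak axis: I_min = h·b³/12 with b = 1.00 in (the shorter side).
I_min = 1.90×1.00³/12 = 0.1583 in⁴
Effective length L_e = K·L = 0.5 × 141 = 70.50 in
P_cr = π²EI / L_e² = π² × 14500×10³ × 0.1583 / 70.50² = 4.559×10^3 lb
Factor of safety n = P_cr / P = 4.5589 / 1.55 = 2.94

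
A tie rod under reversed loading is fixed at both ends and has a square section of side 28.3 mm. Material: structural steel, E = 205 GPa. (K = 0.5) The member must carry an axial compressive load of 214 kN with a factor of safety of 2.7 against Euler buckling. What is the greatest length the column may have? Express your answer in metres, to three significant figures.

I = a⁴/12 = 28.3⁴/12 = 5.345×10^4 mm⁴
I = 5.345×10^-8 m⁴
Required critical load P_cr = n·P = 2.7 × 214 = 577.8 kN = 5.778×10^5 N
From P_cr = π²EI/(K·L)²:  L = (1/K)·√(π²EI/P_cr) = (1/0.5)·√(π²×2.05×10^11×5.345×10^-8/5.778×10^5)
L = 0.865 m

L_max ≈ 0.865 m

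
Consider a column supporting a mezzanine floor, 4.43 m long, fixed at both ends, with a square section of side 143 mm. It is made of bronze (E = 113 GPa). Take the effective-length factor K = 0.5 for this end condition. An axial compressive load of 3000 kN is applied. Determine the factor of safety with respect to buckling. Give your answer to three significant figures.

I = a⁴/12 = 143⁴/12 = 3.485×10^7 mm⁴
I = 3.485×10^7 mm⁴ = 3.485×10^-5 m⁴
Effective length L_e = K·L = 0.5 × 4.43 = 2.215 m
P_cr = π²EI / L_e² = π² × 113×10⁹ × 3.485×10^-5 / 2.215² = 7.921×10^6 N
Factor of safety n = P_cr / P = 7921.2 / 3000 = 2.64

n ≈ 2.64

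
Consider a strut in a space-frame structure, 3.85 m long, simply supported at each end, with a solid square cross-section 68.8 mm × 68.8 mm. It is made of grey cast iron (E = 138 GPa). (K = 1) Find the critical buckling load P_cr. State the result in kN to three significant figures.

P_cr ≈ 172 kN

I = a⁴/12 = 68.8⁴/12 = 1.867×10^6 mm⁴
I = 1.867×10^6 mm⁴ = 1.867×10^-6 m⁴
Effective length L_e = K·L = 1 × 3.85 = 3.850 m
P_cr = π²EI / L_e² = π² × 138×10⁹ × 1.867×10^-6 / 3.850² = 1.716×10^5 N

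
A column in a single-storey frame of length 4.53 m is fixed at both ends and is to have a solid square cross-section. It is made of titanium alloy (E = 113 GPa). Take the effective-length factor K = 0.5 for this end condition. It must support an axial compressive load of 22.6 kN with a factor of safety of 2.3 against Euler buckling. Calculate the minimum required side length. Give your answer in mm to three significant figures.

Required P_cr = n·P = 2.3 × 22.6 = 51.98 kN
L_e = K·L = 0.5 × 4.53 = 2.265 m
Required I = P_cr·L_e²/(π²E) = 5.198×10^4 × 2.265² / (π² × 1.13×10^11) = 2.391×10^-7 m⁴
I_req = 2.391×10^5 mm⁴
Solid square: I = a⁴/12  ⇒  a = (12I)^(1/4) = (12×2.391×10^5)^(1/4) = 41.2 mm

a ≈ 41.2 mm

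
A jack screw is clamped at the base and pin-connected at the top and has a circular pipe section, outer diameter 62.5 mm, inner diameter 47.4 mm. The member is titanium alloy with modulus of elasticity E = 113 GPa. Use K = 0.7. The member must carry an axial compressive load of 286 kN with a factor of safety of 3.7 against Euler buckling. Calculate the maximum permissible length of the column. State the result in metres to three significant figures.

L_max ≈ 1.04 m

d_o = 62.5 mm, d_i = 47.4 mm
I = π(d_o⁴ − d_i⁴)/64 = π(62.5⁴ − 47.40⁴)/64 = 5.012×10^5 mm⁴
I = 5.012×10^-7 m⁴
Required critical load P_cr = n·P = 3.7 × 286 = 1058 kN = 1.058×10^6 N
From P_cr = π²EI/(K·L)²:  L = (1/K)·√(π²EI/P_cr) = (1/0.7)·√(π²×1.13×10^11×5.012×10^-7/1.058×10^6)
L = 1.04 m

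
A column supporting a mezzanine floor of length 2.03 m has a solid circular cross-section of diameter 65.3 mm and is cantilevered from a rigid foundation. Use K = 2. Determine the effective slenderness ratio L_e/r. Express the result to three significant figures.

I = πd⁴/64 = π×65.3⁴/64 = 8.925×10^5 mm⁴
A = 3.349×10^3 mm²;  r_min = √(I/A) = √(8.925×10^5/3.349×10^3) = 16.32 mm
L_e = K·L = 2 × 2.03 m = 4.060 m = 4060.0 mm
λ = L_e / r_min = 4060.0 / 16.32 = 249

λ ≈ 249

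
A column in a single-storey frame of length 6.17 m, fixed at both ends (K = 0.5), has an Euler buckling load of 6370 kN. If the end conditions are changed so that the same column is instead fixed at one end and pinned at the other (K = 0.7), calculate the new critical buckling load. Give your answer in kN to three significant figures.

P_cr ≈ 3250 kN

P_cr ∝ 1/K², so P_cr,new = P_cr,old × (K_old/K_new)² = 6370 × (0.5/0.7)²
= 6370 × 0.5102 = 3250 kN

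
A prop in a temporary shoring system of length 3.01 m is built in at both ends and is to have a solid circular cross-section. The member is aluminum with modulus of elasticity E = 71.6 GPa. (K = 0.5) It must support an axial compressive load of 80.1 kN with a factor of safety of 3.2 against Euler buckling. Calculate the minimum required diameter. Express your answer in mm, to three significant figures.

d ≈ 64.0 mm

Required P_cr = n·P = 3.2 × 80.1 = 256.3 kN
L_e = K·L = 0.5 × 3.01 = 1.505 m
Required I = P_cr·L_e²/(π²E) = 2.563×10^5 × 1.505² / (π² × 7.16×10^10) = 8.216×10^-7 m⁴
I_req = 8.216×10^5 mm⁴
Solid circle: I = πd⁴/64  ⇒  d = (64I/π)^(1/4) = (64×8.216×10^5/π)^(1/4) = 64.0 mm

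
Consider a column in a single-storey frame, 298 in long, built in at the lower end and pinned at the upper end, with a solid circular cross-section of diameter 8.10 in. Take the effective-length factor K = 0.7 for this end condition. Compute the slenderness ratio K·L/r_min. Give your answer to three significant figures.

For a solid circle r = d/4 = 8.10/4 = 2.025 in
L_e = K·L = 0.7 × 298 = 208.6 in
λ = L_e / r_min = 208.60 / 2.025 = 103

λ ≈ 103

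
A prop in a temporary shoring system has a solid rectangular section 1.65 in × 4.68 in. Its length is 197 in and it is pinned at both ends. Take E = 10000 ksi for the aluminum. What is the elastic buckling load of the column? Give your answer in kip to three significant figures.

P_cr ≈ 4.46 kip

Buckling occurs about the weak axis: I_min = h·b³/12 with b = 1.65 in (the shorter side).
I_min = 4.68×1.65³/12 = 1.752 in⁴
Effective length L_e = K·L = 1 × 197 = 197.0 in
P_cr = π²EI / L_e² = π² × 10000×10³ × 1.752 / 197.0² = 4.455×10^3 lb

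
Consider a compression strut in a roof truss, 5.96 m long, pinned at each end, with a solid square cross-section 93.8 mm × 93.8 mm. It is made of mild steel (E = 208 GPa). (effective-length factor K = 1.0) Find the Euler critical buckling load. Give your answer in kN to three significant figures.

P_cr ≈ 373 kN

I = a⁴/12 = 93.8⁴/12 = 6.451×10^6 mm⁴
I = 6.451×10^6 mm⁴ = 6.451×10^-6 m⁴
Effective length L_e = K·L = 1 × 5.96 = 5.960 m
P_cr = π²EI / L_e² = π² × 208×10⁹ × 6.451×10^-6 / 5.960² = 3.728×10^5 N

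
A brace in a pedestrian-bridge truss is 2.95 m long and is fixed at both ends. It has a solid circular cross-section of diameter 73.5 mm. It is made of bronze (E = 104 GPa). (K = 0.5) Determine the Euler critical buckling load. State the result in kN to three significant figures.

P_cr ≈ 676 kN

I = πd⁴/64 = π×73.5⁴/64 = 1.433×10^6 mm⁴
I = 1.433×10^6 mm⁴ = 1.433×10^-6 m⁴
Effective length L_e = K·L = 0.5 × 2.95 = 1.475 m
P_cr = π²EI / L_e² = π² × 104×10⁹ × 1.433×10^-6 / 1.475² = 6.759×10^5 N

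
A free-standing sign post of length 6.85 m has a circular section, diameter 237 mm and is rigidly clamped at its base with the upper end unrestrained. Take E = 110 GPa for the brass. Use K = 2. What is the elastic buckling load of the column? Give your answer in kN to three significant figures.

P_cr ≈ 896 kN

I = πd⁴/64 = π×237⁴/64 = 1.549×10^8 mm⁴
I = 1.549×10^8 mm⁴ = 1.549×10^-4 m⁴
Effective length L_e = K·L = 2 × 6.85 = 13.70 m
P_cr = π²EI / L_e² = π² × 110×10⁹ × 1.549×10^-4 / 13.70² = 8.958×10^5 N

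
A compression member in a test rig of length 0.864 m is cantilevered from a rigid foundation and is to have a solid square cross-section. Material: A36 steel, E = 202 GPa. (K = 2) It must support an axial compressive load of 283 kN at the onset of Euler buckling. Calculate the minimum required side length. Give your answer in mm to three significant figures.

a ≈ 47.5 mm

L_e = K·L = 2 × 0.864 = 1.728 m
Required I = P_cr·L_e²/(π²E) = 2.830×10^5 × 1.728² / (π² × 2.02×10^11) = 4.239×10^-7 m⁴
I_req = 4.239×10^5 mm⁴
Solid square: I = a⁴/12  ⇒  a = (12I)^(1/4) = (12×4.239×10^5)^(1/4) = 47.5 mm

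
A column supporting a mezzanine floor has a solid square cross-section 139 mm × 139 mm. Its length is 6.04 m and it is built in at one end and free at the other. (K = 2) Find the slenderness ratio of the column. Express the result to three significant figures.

λ ≈ 301

For a square r = a/√12 = 139/√12 = 40.13 mm
L_e = K·L = 2 × 6.04 m = 12.08 m = 12080 mm
λ = L_e / r_min = 12080 / 40.13 = 301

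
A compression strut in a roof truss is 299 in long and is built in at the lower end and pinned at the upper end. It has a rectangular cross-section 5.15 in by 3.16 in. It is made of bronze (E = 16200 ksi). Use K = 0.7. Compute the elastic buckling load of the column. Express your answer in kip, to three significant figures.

Buckling occurs about the weak axis: I_min = h·b³/12 with b = 3.16 in (the shorter side).
I_min = 5.15×3.16³/12 = 13.54 in⁴
Effective length L_e = K·L = 0.7 × 299 = 209.3 in
P_cr = π²EI / L_e² = π² × 16200×10³ × 13.54 / 209.3² = 4.943×10^4 lb

P_cr ≈ 49.4 kip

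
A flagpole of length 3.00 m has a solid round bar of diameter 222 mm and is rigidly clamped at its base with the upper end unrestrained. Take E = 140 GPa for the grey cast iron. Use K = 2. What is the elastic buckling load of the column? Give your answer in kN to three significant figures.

I = πd⁴/64 = π×222⁴/64 = 1.192×10^8 mm⁴
I = 1.192×10^8 mm⁴ = 1.192×10^-4 m⁴
Effective length L_e = K·L = 2 × 3.00 = 6.000 m
P_cr = π²EI / L_e² = π² × 140×10⁹ × 1.192×10^-4 / 6.000² = 4.576×10^6 N

P_cr ≈ 4580 kN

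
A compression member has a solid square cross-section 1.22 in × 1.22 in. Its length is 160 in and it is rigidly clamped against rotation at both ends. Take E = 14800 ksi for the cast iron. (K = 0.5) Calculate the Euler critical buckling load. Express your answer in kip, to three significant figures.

I = a⁴/12 = 1.22⁴/12 = 0.1846 in⁴
Effective length L_e = K·L = 0.5 × 160 = 80.00 in
P_cr = π²EI / L_e² = π² × 14800×10³ × 0.1846 / 80.00² = 4.213×10^3 lb

P_cr ≈ 4.21 kip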